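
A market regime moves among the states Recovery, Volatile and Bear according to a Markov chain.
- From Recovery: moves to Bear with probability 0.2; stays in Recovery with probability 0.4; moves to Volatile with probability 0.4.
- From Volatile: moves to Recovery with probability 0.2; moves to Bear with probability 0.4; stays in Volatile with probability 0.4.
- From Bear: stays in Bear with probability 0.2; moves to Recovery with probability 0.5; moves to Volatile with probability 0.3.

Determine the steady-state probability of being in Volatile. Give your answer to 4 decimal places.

0.3725

Let the stationary distribution be π with π = πP and π_1 + π_2 + π_3 = 1.
π_1 = 0.4·π_1 + 0.2·π_2 + 0.5·π_3
π_2 = 0.4·π_1 + 0.4·π_2 + 0.3·π_3
Solving with the normalization constraint gives π = (0.3529, 0.3725, 0.2745).
So the stationary probability of Volatile is 0.3725.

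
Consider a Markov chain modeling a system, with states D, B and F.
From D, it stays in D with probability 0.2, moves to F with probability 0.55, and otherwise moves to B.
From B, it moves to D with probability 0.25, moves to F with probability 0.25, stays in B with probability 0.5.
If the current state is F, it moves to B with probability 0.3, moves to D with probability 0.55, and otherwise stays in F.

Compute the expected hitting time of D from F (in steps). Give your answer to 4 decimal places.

Let t(s) be the expected number of steps to first reach D from state s, with t(D) = 0. Conditioning on the first step:
t(B) = 1 + 0.5·t(B) + 0.25·t(F)
t(F) = 1 + 0.3·t(B) + 0.15·t(F)
Solving: t(B) = 3.1429, t(F) = 2.2857.
Expected steps from F to D: 2.2857.

2.2857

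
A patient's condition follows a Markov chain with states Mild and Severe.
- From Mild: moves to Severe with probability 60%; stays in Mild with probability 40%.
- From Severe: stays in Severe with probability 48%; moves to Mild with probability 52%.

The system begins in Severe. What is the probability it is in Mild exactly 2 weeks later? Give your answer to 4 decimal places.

0.4576

Sum over the intermediate state after 1 week:
P = P(Severe→Mild)·P(Mild→Mild) + P(Severe→Severe)·P(Severe→Mild)
  = 0.52×0.4 + 0.48×0.52
  = 0.2080 + 0.2496 = 0.4576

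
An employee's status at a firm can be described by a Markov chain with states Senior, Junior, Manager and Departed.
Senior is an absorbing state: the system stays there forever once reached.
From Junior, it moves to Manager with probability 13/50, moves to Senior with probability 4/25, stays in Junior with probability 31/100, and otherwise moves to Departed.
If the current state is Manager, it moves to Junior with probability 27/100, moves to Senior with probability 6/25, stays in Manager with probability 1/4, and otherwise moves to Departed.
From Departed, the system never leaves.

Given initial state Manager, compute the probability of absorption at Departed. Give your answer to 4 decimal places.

0.5332

Let h(s) be the probability of absorption at Departed starting from transient state s. Then h(Departed) = 1 and h(Senior) = 0. By first-step analysis:
h(Junior) = 0.16·0 + 0.31·h(Junior) + 0.26·h(Manager) + 0.27·1
h(Manager) = 0.24·0 + 0.27·h(Junior) + 0.25·h(Manager) + 0.24·1
Solving: h(Junior) = 0.5922, h(Manager) = 0.5332.
Starting from Manager, the probability is 0.5332.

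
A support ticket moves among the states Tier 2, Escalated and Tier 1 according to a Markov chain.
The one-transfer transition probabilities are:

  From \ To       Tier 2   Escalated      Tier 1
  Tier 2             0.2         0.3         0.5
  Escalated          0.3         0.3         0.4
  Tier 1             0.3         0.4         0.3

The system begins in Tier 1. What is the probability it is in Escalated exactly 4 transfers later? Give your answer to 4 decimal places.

0.3387

Propagate the distribution vector 4 transfers from Tier 1.
After 0 transfers: (0.0000, 0.0000, 1.0000)
After 1 transfer: (0.3000, 0.4000, 0.3000)
After 2 transfers: (0.2700, 0.3300, 0.4000)
After 3 transfers: (0.2730, 0.3400, 0.3870)
After 4 transfers: (0.2727, 0.3387, 0.3886)
P(in Escalated after 4 transfers) = 0.3387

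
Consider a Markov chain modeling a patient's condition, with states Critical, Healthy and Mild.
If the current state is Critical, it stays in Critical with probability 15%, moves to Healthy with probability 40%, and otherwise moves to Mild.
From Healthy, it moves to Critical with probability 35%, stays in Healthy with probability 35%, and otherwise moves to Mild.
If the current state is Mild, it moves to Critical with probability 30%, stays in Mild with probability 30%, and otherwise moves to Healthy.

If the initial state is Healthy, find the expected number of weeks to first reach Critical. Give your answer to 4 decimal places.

2.9851

Let t(s) be the expected number of weeks to first reach Critical from state s, with t(Critical) = 0. Conditioning on the first week:
t(Healthy) = 1 + 0.35·t(Healthy) + 0.3·t(Mild)
t(Mild) = 1 + 0.4·t(Healthy) + 0.3·t(Mild)
Solving: t(Healthy) = 2.9851, t(Mild) = 3.1343.
Expected weeks from Healthy to Critical: 2.9851.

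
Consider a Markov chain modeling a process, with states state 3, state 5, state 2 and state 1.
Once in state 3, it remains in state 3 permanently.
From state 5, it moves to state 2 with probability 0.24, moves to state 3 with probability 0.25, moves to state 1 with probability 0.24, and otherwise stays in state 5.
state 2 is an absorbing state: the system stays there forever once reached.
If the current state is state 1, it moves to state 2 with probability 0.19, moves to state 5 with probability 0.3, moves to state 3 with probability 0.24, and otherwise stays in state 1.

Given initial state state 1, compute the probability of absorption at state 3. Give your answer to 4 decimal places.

0.5429

Let h(s) be the probability of absorption at state 3 starting from transient state s. Then h(state 3) = 1 and h(state 2) = 0. By first-step analysis:
h(state 5) = 0.25·1 + 0.27·h(state 5) + 0.24·0 + 0.24·h(state 1)
h(state 1) = 0.24·1 + 0.3·h(state 5) + 0.19·0 + 0.27·h(state 1)
Solving: h(state 5) = 0.5209, h(state 1) = 0.5429.
Starting from state 1, the probability is 0.5429.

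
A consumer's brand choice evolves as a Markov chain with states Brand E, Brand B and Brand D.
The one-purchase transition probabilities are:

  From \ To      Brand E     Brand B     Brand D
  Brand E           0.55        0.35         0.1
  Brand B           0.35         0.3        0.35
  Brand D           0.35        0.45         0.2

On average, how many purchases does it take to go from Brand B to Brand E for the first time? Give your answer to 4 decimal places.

2.8571

Let t(s) be the expected number of purchases to first reach Brand E from state s, with t(Brand E) = 0. Conditioning on the first purchase:
t(Brand B) = 1 + 0.3·t(Brand B) + 0.35·t(Brand D)
t(Brand D) = 1 + 0.45·t(Brand B) + 0.2·t(Brand D)
Solving: t(Brand B) = 2.8571, t(Brand D) = 2.8571.
Expected purchases from Brand B to Brand E: 2.8571.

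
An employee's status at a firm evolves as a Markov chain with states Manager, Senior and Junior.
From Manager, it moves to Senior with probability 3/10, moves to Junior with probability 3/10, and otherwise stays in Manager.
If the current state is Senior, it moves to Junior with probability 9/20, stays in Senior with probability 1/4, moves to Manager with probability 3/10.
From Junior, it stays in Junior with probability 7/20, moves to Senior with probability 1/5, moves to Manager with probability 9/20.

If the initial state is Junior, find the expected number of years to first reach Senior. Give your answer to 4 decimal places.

4.1176

Let t(s) be the expected number of years to first reach Senior from state s, with t(Senior) = 0. Conditioning on the first year:
t(Manager) = 1 + 0.4·t(Manager) + 0.3·t(Junior)
t(Junior) = 1 + 0.45·t(Manager) + 0.35·t(Junior)
Solving: t(Manager) = 3.7255, t(Junior) = 4.1176.
Expected years from Junior to Senior: 4.1176.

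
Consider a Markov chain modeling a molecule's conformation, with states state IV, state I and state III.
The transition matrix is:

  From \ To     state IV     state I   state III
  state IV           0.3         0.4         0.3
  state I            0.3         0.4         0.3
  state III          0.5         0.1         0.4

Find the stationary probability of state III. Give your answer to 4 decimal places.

0.3333

Let the stationary distribution be π with π = πP and π_1 + π_2 + π_3 = 1.
π_1 = 0.3·π_1 + 0.3·π_2 + 0.5·π_3
π_2 = 0.4·π_1 + 0.4·π_2 + 0.1·π_3
Solving with the normalization constraint gives π = (0.3667, 0.3000, 0.3333).
So the stationary probability of state III is 0.3333.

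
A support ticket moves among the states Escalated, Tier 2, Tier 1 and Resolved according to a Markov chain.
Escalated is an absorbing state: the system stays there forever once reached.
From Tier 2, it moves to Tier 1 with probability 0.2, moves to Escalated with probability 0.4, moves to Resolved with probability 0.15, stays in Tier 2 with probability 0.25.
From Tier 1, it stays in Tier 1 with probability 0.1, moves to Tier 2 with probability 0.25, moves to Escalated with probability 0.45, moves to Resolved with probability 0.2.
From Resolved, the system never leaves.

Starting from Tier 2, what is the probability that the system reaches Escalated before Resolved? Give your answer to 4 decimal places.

0.7200

Let h(s) be the probability of absorption at Escalated starting from transient state s. Then h(Escalated) = 1 and h(Resolved) = 0. By first-step analysis:
h(Tier 2) = 0.4·1 + 0.25·h(Tier 2) + 0.2·h(Tier 1) + 0.15·0
h(Tier 1) = 0.45·1 + 0.25·h(Tier 2) + 0.1·h(Tier 1) + 0.2·0
Solving: h(Tier 2) = 0.7200, h(Tier 1) = 0.7000.
Starting from Tier 2, the probability is 0.7200.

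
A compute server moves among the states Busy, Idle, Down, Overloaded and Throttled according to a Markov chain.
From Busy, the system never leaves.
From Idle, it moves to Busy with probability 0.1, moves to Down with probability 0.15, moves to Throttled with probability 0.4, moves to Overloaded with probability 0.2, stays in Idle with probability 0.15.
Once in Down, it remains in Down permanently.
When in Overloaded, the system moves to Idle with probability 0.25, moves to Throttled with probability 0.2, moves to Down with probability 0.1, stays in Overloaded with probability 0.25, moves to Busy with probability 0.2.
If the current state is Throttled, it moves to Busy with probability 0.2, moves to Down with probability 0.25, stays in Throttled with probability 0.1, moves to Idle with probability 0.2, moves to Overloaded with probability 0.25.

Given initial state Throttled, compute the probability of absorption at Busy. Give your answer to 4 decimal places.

Let h(s) be the probability of absorption at Busy starting from transient state s. Then h(Busy) = 1 and h(Down) = 0. By first-step analysis:
h(Idle) = 0.1·1 + 0.15·h(Idle) + 0.15·0 + 0.2·h(Overloaded) + 0.4·h(Throttled)
h(Overloaded) = 0.2·1 + 0.25·h(Idle) + 0.1·0 + 0.25·h(Overloaded) + 0.2·h(Throttled)
h(Throttled) = 0.2·1 + 0.2·h(Idle) + 0.25·0 + 0.25·h(Overloaded) + 0.1·h(Throttled)
Solving: h(Idle) = 0.4743, h(Overloaded) = 0.5531, h(Throttled) = 0.4812.
Starting from Throttled, the probability is 0.4812.

0.4812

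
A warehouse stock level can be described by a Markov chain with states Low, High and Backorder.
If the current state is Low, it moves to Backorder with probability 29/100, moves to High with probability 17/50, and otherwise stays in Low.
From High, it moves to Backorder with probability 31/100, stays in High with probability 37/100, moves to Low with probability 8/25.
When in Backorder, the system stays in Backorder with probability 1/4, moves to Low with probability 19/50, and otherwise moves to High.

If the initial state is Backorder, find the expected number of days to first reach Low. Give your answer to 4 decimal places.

Let t(s) be the expected number of days to first reach Low from state s, with t(Low) = 0. Conditioning on the first day:
t(High) = 1 + 0.37·t(High) + 0.31·t(Backorder)
t(Backorder) = 1 + 0.37·t(High) + 0.25·t(Backorder)
Solving: t(High) = 2.9625, t(Backorder) = 2.7949.
Expected days from Backorder to Low: 2.7949.

2.7949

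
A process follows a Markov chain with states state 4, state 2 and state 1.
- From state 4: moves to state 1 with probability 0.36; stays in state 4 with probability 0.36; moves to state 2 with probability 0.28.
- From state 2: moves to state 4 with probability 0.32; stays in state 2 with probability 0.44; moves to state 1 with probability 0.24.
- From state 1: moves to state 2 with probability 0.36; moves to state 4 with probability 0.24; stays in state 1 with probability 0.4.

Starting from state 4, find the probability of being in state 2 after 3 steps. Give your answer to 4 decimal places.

0.3638

Propagate the distribution vector 3 steps from state 4.
After 0 steps: (1.0000, 0.0000, 0.0000)
After 1 step: (0.3600, 0.2800, 0.3600)
After 2 steps: (0.3056, 0.3536, 0.3408)
After 3 steps: (0.3050, 0.3638, 0.3312)
P(in state 2 after 3 steps) = 0.3638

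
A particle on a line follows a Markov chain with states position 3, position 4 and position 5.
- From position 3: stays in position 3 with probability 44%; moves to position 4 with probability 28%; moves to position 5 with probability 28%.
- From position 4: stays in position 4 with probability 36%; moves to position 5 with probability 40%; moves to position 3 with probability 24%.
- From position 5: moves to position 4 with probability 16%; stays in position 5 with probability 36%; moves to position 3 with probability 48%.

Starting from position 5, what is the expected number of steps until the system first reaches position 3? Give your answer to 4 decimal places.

Let t(s) be the expected number of steps to first reach position 3 from state s, with t(position 3) = 0. Conditioning on the first step:
t(position 4) = 1 + 0.36·t(position 4) + 0.4·t(position 5)
t(position 5) = 1 + 0.16·t(position 4) + 0.36·t(position 5)
Solving: t(position 4) = 3.0093, t(position 5) = 2.3148.
Expected steps from position 5 to position 3: 2.3148.

2.3148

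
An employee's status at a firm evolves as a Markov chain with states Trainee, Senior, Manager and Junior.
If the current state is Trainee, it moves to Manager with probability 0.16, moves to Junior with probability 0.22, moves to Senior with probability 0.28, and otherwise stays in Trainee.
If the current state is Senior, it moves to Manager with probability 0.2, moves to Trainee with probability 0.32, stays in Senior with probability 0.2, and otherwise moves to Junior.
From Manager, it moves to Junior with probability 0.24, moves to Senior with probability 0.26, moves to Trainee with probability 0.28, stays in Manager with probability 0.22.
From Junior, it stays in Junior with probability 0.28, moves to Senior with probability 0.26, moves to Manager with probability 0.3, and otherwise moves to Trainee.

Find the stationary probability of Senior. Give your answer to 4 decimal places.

0.2505

Let the stationary distribution be π with π = πP and π_1 + π_2 + π_3 + π_4 = 1.
π_1 = 0.34·π_1 + 0.32·π_2 + 0.28·π_3 + 0.16·π_4
π_2 = 0.28·π_1 + 0.2·π_2 + 0.26·π_3 + 0.26·π_4
π_3 = 0.16·π_1 + 0.2·π_2 + 0.22·π_3 + 0.3·π_4
Solving with the normalization constraint gives π = (0.2760, 0.2505, 0.2188, 0.2547).
So the stationary probability of Senior is 0.2505.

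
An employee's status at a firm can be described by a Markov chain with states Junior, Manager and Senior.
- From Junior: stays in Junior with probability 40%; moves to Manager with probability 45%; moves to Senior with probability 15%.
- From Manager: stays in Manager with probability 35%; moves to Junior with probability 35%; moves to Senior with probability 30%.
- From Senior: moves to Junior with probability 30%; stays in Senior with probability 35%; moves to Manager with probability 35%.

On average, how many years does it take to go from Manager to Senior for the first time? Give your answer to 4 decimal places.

Let t(s) be the expected number of years to first reach Senior from state s, with t(Senior) = 0. Conditioning on the first year:
t(Junior) = 1 + 0.4·t(Junior) + 0.45·t(Manager)
t(Manager) = 1 + 0.35·t(Junior) + 0.35·t(Manager)
Solving: t(Junior) = 4.7312, t(Manager) = 4.0860.
Expected years from Manager to Senior: 4.0860.

4.0860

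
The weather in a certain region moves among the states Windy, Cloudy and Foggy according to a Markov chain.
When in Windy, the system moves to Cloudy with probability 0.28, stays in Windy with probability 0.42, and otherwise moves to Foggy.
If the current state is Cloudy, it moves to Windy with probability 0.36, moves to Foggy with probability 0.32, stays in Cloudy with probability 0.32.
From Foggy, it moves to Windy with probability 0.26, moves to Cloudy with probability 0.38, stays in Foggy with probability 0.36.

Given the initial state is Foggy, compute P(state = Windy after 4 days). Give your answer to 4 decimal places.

Propagate the distribution vector 4 days from Foggy.
After 0 days: (0.0000, 0.0000, 1.0000)
After 1 day: (0.2600, 0.3800, 0.3600)
After 2 days: (0.3396, 0.3312, 0.3292)
After 3 days: (0.3475, 0.3262, 0.3264)
After 4 days: (0.3482, 0.3257, 0.3261)
P(in Windy after 4 days) = 0.3482

0.3482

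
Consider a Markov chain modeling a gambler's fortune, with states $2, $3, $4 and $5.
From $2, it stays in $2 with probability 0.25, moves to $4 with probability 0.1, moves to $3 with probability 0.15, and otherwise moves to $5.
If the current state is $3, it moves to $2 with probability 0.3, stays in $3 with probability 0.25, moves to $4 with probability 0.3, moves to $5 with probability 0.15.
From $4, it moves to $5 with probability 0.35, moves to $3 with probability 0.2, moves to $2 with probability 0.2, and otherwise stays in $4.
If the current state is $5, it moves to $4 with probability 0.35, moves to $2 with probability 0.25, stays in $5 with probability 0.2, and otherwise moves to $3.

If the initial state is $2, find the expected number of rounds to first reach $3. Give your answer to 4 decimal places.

5.5834

Let t(s) be the expected number of rounds to first reach $3 from state s, with t($3) = 0. Conditioning on the first round:
t($2) = 1 + 0.25·t($2) + 0.1·t($4) + 0.5·t($5)
t($4) = 1 + 0.2·t($2) + 0.25·t($4) + 0.35·t($5)
t($5) = 1 + 0.25·t($2) + 0.35·t($4) + 0.2·t($5)
Solving: t($2) = 5.5834, t($4) = 5.3024, t($5) = 5.3146.
Expected rounds from $2 to $3: 5.5834.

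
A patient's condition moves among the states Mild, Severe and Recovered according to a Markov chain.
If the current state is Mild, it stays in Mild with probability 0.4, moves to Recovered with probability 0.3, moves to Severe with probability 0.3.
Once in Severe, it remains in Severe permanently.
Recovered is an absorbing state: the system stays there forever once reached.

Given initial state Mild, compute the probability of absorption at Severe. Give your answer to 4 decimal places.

Let h(s) be the probability of absorption at Severe starting from transient state s. Then h(Severe) = 1 and h(Recovered) = 0. By first-step analysis:
h(Mild) = 0.4·h(Mild) + 0.3·1 + 0.3·0
Solving: h(Mild) = 0.5000.
Starting from Mild, the probability is 0.5000.

0.5000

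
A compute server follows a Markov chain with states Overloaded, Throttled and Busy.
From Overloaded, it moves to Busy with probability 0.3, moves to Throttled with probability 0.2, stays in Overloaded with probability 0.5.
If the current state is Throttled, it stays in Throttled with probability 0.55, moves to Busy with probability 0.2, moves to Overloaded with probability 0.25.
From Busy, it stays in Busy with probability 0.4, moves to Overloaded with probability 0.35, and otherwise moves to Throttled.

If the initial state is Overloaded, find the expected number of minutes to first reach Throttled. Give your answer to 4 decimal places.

4.6154

Let t(s) be the expected number of minutes to first reach Throttled from state s, with t(Throttled) = 0. Conditioning on the first minute:
t(Overloaded) = 1 + 0.5·t(Overloaded) + 0.3·t(Busy)
t(Busy) = 1 + 0.35·t(Overloaded) + 0.4·t(Busy)
Solving: t(Overloaded) = 4.6154, t(Busy) = 4.3590.
Expected minutes from Overloaded to Throttled: 4.6154.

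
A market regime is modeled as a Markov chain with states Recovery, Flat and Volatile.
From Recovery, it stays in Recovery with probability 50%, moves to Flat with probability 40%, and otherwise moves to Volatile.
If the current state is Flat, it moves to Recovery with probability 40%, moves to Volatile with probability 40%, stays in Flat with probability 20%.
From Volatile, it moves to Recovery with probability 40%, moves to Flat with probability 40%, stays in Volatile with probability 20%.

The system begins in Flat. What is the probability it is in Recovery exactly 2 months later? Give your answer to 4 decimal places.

Sum over the intermediate state after 1 month:
P = P(Flat→Recovery)·P(Recovery→Recovery) + P(Flat→Flat)·P(Flat→Recovery) + P(Flat→Volatile)·P(Volatile→Recovery)
  = 0.4×0.5 + 0.2×0.4 + 0.4×0.4
  = 0.2000 + 0.0800 + 0.1600 = 0.4400

0.4400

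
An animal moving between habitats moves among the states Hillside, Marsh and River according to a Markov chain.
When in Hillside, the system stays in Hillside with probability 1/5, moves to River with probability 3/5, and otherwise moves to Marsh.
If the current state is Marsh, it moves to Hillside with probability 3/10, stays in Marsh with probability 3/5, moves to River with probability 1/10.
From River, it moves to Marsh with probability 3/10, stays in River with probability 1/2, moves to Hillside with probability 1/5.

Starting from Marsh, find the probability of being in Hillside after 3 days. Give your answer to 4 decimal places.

0.2450

Propagate the distribution vector 3 days from Marsh.
After 0 days: (0.0000, 1.0000, 0.0000)
After 1 day: (0.3000, 0.6000, 0.1000)
After 2 days: (0.2600, 0.4500, 0.2900)
After 3 days: (0.2450, 0.4090, 0.3460)
P(in Hillside after 3 days) = 0.2450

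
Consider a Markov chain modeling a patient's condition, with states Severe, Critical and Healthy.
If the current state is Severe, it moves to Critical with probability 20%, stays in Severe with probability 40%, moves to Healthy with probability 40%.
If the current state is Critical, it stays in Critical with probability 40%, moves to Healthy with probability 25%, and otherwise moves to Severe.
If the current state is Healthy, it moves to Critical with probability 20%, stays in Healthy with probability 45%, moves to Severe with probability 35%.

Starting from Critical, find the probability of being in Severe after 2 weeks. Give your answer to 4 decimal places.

0.3675

Sum over the intermediate state after 1 week:
P = P(Critical→Severe)·P(Severe→Severe) + P(Critical→Critical)·P(Critical→Severe) + P(Critical→Healthy)·P(Healthy→Severe)
  = 0.35×0.4 + 0.4×0.35 + 0.25×0.35
  = 0.1400 + 0.1400 + 0.0875 = 0.3675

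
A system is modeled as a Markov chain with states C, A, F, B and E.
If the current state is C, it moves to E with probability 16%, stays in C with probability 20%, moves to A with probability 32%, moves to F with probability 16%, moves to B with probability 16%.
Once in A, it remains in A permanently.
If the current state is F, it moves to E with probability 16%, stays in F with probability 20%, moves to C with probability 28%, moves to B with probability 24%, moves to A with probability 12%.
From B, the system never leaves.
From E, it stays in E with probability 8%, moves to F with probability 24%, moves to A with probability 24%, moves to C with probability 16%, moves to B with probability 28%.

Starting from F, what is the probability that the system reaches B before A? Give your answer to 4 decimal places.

Let h(s) be the probability of absorption at B starting from transient state s. Then h(B) = 1 and h(A) = 0. By first-step analysis:
h(C) = 0.2·h(C) + 0.32·0 + 0.16·h(F) + 0.16·1 + 0.16·h(E)
h(F) = 0.28·h(C) + 0.12·0 + 0.2·h(F) + 0.24·1 + 0.16·h(E)
h(E) = 0.16·h(C) + 0.24·0 + 0.24·h(F) + 0.28·1 + 0.08·h(E)
Solving: h(C) = 0.4136, h(F) = 0.5486, h(E) = 0.5194.
Starting from F, the probability is 0.5486.

0.5486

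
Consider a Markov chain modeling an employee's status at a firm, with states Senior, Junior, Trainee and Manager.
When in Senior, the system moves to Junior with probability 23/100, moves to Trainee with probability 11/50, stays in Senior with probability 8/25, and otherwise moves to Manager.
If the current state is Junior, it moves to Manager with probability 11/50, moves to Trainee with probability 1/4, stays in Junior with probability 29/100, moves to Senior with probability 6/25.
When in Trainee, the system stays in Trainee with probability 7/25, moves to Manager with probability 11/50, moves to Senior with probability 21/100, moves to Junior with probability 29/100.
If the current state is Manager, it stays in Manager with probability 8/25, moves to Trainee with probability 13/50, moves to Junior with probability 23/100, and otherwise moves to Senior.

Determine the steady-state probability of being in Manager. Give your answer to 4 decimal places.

Let the stationary distribution be π with π = πP and π_1 + π_2 + π_3 + π_4 = 1.
π_1 = 0.32·π_1 + 0.24·π_2 + 0.21·π_3 + 0.19·π_4
π_2 = 0.23·π_1 + 0.29·π_2 + 0.29·π_3 + 0.23·π_4
π_3 = 0.22·π_1 + 0.25·π_2 + 0.28·π_3 + 0.26·π_4
Solving with the normalization constraint gives π = (0.2392, 0.2608, 0.2529, 0.2471).
So the stationary probability of Manager is 0.2471.

0.2471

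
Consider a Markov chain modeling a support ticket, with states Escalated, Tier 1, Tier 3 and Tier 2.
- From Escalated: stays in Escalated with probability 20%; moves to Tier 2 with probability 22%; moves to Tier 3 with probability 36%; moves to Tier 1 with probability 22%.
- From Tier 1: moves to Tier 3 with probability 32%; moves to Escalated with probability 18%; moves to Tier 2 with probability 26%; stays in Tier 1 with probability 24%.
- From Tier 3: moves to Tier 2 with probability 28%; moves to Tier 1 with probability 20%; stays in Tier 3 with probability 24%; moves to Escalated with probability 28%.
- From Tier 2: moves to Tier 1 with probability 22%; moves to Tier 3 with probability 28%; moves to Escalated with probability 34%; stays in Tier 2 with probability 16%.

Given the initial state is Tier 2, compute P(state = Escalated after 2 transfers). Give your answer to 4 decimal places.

0.2404

Propagate the distribution vector 2 transfers from Tier 2.
After 0 transfers: (0.0000, 0.0000, 0.0000, 1.0000)
After 1 transfer: (0.3400, 0.2200, 0.2800, 0.1600)
After 2 transfers: (0.2404, 0.2188, 0.3048, 0.2360)
P(in Escalated after 2 transfers) = 0.2404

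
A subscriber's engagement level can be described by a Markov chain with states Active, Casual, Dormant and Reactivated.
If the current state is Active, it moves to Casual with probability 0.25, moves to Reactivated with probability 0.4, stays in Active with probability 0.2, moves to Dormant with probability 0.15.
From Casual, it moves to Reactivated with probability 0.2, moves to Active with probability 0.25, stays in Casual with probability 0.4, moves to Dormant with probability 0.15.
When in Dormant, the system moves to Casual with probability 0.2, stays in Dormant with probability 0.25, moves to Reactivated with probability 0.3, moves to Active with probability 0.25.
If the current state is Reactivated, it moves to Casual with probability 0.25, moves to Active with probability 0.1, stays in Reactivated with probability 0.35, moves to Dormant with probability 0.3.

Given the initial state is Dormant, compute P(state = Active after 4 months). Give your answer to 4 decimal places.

Propagate the distribution vector 4 months from Dormant.
After 0 months: (0.0000, 0.0000, 1.0000, 0.0000)
After 1 month: (0.2500, 0.2000, 0.2500, 0.3000)
After 2 months: (0.1925, 0.2675, 0.2200, 0.3200)
After 3 months: (0.1924, 0.2791, 0.2200, 0.3085)
After 4 months: (0.1941, 0.2809, 0.2183, 0.3068)
P(in Active after 4 months) = 0.1941

0.1941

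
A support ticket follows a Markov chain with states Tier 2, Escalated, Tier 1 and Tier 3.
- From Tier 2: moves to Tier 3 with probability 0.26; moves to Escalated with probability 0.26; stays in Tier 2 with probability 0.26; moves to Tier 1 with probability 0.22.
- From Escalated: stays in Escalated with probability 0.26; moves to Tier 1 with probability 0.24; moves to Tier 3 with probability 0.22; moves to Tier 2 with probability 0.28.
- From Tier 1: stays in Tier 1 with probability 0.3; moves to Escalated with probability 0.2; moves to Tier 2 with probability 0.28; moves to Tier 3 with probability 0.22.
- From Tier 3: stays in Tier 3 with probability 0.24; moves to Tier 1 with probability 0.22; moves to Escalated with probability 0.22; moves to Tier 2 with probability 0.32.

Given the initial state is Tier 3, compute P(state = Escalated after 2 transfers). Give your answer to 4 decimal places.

Propagate the distribution vector 2 transfers from Tier 3.
After 0 transfers: (0.0000, 0.0000, 0.0000, 1.0000)
After 1 transfer: (0.3200, 0.2200, 0.2200, 0.2400)
After 2 transfers: (0.2832, 0.2372, 0.2420, 0.2376)
P(in Escalated after 2 transfers) = 0.2372

0.2372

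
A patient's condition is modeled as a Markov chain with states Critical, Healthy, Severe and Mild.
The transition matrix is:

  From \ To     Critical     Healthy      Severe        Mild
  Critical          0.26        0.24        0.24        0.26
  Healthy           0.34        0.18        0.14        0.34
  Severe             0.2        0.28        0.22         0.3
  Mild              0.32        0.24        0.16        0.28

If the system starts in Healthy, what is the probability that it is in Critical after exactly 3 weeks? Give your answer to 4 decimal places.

Propagate the distribution vector 3 weeks from Healthy.
After 0 weeks: (0.0000, 1.0000, 0.0000, 0.0000)
After 1 week: (0.3400, 0.1800, 0.1400, 0.3400)
After 2 weeks: (0.2864, 0.2348, 0.1920, 0.2868)
After 3 weeks: (0.2845, 0.2336, 0.1897, 0.2922)
P(in Critical after 3 weeks) = 0.2845

0.2845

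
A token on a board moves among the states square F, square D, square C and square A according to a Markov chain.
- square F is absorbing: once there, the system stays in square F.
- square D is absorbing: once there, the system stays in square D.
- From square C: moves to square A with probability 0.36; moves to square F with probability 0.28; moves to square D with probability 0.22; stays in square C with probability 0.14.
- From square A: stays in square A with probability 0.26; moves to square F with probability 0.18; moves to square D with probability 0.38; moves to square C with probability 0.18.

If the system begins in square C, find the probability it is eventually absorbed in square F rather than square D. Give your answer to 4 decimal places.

0.4759

Let h(s) be the probability of absorption at square F starting from transient state s. Then h(square F) = 1 and h(square D) = 0. By first-step analysis:
h(square C) = 0.28·1 + 0.22·0 + 0.14·h(square C) + 0.36·h(square A)
h(square A) = 0.18·1 + 0.38·0 + 0.18·h(square C) + 0.26·h(square A)
Solving: h(square C) = 0.4759, h(square A) = 0.3590.
Starting from square C, the probability is 0.4759.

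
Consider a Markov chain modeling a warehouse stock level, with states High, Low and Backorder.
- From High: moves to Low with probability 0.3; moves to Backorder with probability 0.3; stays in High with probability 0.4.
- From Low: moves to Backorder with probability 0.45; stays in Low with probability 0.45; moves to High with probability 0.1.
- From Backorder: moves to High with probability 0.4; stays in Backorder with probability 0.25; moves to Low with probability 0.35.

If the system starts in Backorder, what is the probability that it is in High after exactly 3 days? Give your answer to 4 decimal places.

Propagate the distribution vector 3 days from Backorder.
After 0 days: (0.0000, 0.0000, 1.0000)
After 1 day: (0.4000, 0.3500, 0.2500)
After 2 days: (0.2950, 0.3650, 0.3400)
After 3 days: (0.2905, 0.3718, 0.3378)
P(in High after 3 days) = 0.2905

0.2905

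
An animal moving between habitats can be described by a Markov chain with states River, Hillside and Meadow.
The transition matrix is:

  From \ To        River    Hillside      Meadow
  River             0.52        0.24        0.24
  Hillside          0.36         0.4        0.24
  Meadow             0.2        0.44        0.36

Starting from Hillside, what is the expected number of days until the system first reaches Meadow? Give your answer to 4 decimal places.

4.1667

Let t(s) be the expected number of days to first reach Meadow from state s, with t(Meadow) = 0. Conditioning on the first day:
t(River) = 1 + 0.52·t(River) + 0.24·t(Hillside)
t(Hillside) = 1 + 0.36·t(River) + 0.4·t(Hillside)
Solving: t(River) = 4.1667, t(Hillside) = 4.1667.
Expected days from Hillside to Meadow: 4.1667.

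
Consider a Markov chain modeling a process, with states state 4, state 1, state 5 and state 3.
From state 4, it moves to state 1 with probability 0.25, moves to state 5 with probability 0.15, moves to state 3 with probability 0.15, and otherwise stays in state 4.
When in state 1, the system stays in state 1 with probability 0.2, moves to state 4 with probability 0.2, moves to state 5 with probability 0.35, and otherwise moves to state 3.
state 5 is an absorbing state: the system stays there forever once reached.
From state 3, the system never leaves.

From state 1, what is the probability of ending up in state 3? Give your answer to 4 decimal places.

Let h(s) be the probability of absorption at state 3 starting from transient state s. Then h(state 3) = 1 and h(state 5) = 0. By first-step analysis:
h(state 4) = 0.45·h(state 4) + 0.25·h(state 1) + 0.15·0 + 0.15·1
h(state 1) = 0.2·h(state 4) + 0.2·h(state 1) + 0.35·0 + 0.25·1
Solving: h(state 4) = 0.4679, h(state 1) = 0.4295.
Starting from state 1, the probability is 0.4295.

0.4295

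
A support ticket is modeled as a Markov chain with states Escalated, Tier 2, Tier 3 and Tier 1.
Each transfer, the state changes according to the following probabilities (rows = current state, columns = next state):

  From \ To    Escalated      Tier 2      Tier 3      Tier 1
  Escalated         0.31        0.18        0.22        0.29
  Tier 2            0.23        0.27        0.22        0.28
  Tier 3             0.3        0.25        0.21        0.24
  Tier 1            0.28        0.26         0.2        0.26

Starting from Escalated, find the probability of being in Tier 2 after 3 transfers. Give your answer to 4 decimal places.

Propagate the distribution vector 3 transfers from Escalated.
After 0 transfers: (1.0000, 0.0000, 0.0000, 0.0000)
After 1 transfer: (0.3100, 0.1800, 0.2200, 0.2900)
After 2 transfers: (0.2847, 0.2348, 0.2120, 0.2685)
After 3 transfers: (0.2810, 0.2375, 0.2125, 0.2690)
P(in Tier 2 after 3 transfers) = 0.2375

0.2375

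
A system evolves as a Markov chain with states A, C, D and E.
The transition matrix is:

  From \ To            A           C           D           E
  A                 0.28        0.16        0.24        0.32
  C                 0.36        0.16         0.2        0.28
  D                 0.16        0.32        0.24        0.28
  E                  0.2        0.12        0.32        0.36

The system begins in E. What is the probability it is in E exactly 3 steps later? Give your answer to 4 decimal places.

0.3142

Propagate the distribution vector 3 steps from E.
After 0 steps: (0.0000, 0.0000, 0.0000, 1.0000)
After 1 step: (0.2000, 0.1200, 0.3200, 0.3600)
After 2 steps: (0.2224, 0.1968, 0.2640, 0.3168)
After 3 steps: (0.2387, 0.1896, 0.2575, 0.3142)
P(in E after 3 steps) = 0.3142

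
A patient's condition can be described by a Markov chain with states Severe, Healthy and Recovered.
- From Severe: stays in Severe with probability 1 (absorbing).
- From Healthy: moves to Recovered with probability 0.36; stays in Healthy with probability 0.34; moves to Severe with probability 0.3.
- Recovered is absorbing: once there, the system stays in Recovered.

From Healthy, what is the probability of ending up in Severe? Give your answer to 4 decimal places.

0.4545

Let h(s) be the probability of absorption at Severe starting from transient state s. Then h(Severe) = 1 and h(Recovered) = 0. By first-step analysis:
h(Healthy) = 0.3·1 + 0.34·h(Healthy) + 0.36·0
Solving: h(Healthy) = 0.4545.
Starting from Healthy, the probability is 0.4545.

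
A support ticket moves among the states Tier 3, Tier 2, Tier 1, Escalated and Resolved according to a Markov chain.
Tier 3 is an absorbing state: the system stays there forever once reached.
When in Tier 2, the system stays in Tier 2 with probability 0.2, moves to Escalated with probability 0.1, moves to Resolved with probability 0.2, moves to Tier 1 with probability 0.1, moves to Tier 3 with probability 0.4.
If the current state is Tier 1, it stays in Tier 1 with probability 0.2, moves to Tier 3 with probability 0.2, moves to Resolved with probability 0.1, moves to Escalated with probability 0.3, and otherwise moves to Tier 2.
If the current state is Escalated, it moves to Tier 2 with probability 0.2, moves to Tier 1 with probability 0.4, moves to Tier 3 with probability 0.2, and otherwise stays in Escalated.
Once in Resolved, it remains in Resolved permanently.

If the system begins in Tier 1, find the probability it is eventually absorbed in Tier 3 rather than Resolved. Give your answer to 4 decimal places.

Let h(s) be the probability of absorption at Tier 3 starting from transient state s. Then h(Tier 3) = 1 and h(Resolved) = 0. By first-step analysis:
h(Tier 2) = 0.4·1 + 0.2·h(Tier 2) + 0.1·h(Tier 1) + 0.1·h(Escalated) + 0.2·0
h(Tier 1) = 0.2·1 + 0.2·h(Tier 2) + 0.2·h(Tier 1) + 0.3·h(Escalated) + 0.1·0
h(Escalated) = 0.2·1 + 0.2·h(Tier 2) + 0.4·h(Tier 1) + 0.2·h(Escalated)
Solving: h(Tier 2) = 0.6865, h(Tier 1) = 0.7135, h(Escalated) = 0.7784.
Starting from Tier 1, the probability is 0.7135.

0.7135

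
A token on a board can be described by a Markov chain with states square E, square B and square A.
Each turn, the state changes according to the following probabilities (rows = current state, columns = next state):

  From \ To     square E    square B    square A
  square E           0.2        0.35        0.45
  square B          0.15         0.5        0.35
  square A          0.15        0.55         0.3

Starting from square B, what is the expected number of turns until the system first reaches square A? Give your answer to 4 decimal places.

Let t(s) be the expected number of turns to first reach square A from state s, with t(square A) = 0. Conditioning on the first turn:
t(square E) = 1 + 0.2·t(square E) + 0.35·t(square B)
t(square B) = 1 + 0.15·t(square E) + 0.5·t(square B)
Solving: t(square E) = 2.4460, t(square B) = 2.7338.
Expected turns from square B to square A: 2.7338.

2.7338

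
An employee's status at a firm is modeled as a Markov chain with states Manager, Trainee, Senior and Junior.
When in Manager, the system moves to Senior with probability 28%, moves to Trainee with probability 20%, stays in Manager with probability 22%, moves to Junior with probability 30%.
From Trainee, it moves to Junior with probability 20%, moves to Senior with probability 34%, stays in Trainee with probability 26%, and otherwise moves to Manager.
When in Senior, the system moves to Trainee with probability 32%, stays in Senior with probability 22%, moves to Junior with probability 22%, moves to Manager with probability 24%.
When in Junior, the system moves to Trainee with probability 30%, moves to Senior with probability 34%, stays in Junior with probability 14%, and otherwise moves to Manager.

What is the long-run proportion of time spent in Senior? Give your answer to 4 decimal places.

Let the stationary distribution be π with π = πP and π_1 + π_2 + π_3 + π_4 = 1.
π_1 = 0.22·π_1 + 0.2·π_2 + 0.24·π_3 + 0.22·π_4
π_2 = 0.2·π_1 + 0.26·π_2 + 0.32·π_3 + 0.3·π_4
π_3 = 0.28·π_1 + 0.34·π_2 + 0.22·π_3 + 0.34·π_4
Solving with the normalization constraint gives π = (0.2204, 0.2729, 0.2918, 0.2150).
So the stationary probability of Senior is 0.2918.

0.2918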